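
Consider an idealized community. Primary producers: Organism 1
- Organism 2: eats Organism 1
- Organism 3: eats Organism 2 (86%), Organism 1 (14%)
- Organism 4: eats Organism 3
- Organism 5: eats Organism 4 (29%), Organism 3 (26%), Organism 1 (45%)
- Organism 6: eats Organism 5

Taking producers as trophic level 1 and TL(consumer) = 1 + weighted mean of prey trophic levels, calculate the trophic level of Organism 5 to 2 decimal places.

Organism 2: 1 + 1 = 2
Organism 3: 1 + (0.86×2 + 0.14×1) = 2.86
Organism 4: 1 + 2.86 = 3.86
Organism 5: 1 + (0.29×3.86 + 0.26×2.86 + 0.45×1) = 3.313
Organism 6: 1 + 3.313 = 4.313

3.31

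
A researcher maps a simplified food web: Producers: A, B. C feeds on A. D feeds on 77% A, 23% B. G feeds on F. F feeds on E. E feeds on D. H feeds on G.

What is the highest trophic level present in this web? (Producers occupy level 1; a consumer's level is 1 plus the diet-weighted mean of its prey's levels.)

C: 1 + 1 = 2
D: 1 + (0.77×1 + 0.23×1) = 2
E: 1 + 2 = 3
F: 1 + 3 = 4
G: 1 + 4 = 5
H: 1 + 5 = 6

6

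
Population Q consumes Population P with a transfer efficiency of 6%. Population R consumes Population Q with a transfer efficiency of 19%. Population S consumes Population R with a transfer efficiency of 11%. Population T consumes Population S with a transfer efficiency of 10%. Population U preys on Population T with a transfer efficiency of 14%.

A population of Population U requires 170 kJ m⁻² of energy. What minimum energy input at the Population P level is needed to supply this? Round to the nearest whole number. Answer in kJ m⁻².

Cumulative transfer efficiency: 0.06 × 0.19 × 0.11 × 0.1 × 0.14 = 0.000017556
Population P energy = 170 / 0.000017556 = 9683299 kJ m⁻²

9683299 kJ m⁻²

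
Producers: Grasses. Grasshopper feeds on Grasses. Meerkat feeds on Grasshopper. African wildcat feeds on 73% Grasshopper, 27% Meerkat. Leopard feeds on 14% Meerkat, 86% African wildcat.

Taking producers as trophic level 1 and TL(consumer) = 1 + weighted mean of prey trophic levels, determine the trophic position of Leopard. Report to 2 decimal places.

4.23

Grasshopper: 1 + 1 = 2
Meerkat: 1 + 2 = 3
African wildcat: 1 + (0.73×2 + 0.27×3) = 3.27
Leopard: 1 + (0.14×3 + 0.86×3.27) = 4.2322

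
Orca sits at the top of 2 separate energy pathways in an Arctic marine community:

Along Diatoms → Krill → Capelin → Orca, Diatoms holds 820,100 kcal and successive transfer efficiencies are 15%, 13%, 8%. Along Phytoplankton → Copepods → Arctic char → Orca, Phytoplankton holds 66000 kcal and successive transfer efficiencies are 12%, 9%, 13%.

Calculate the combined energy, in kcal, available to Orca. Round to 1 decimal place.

Via Diatoms: 820100 × 0.15 × 0.13 × 0.08 = 1279.356 kcal
Via Phytoplankton: 66000 × 0.12 × 0.09 × 0.13 = 92.664 kcal
Total at Orca: 1279.356 + 92.664 = 1372.02 kcal

1372.0 kcal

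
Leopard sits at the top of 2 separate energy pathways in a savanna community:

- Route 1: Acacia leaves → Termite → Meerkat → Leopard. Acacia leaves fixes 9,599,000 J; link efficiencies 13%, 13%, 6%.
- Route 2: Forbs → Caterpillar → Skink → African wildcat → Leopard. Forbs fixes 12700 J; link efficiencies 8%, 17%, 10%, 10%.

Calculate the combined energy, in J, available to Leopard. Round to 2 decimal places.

Route 1: 9599000 × 0.13 × 0.13 × 0.06 = 9733.386 J
Route 2: 12700 × 0.08 × 0.17 × 0.1 × 0.1 = 1.7272 J
Total at Leopard: 9733.386 + 1.7272 = 9735.1132 J

9735.11 J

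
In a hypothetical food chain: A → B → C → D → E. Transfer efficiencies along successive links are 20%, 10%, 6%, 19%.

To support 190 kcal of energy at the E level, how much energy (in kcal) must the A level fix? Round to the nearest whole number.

833333 kcal

Cumulative transfer efficiency: 0.2 × 0.1 × 0.06 × 0.19 = 0.000228
A energy = 190 / 0.000228 = 833333 kcal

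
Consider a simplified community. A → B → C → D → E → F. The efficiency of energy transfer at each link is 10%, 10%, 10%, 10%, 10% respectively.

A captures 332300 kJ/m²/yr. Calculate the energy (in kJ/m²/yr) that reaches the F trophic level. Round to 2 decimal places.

3.32 kJ/m²/yr

B: 332300 × 0.1 = 33230 kJ/m²/yr
C: 33230 × 0.1 = 3323 kJ/m²/yr
D: 3323 × 0.1 = 332.3 kJ/m²/yr
E: 332.3 × 0.1 = 33.23 kJ/m²/yr
F: 33.23 × 0.1 = 3.323 kJ/m²/yr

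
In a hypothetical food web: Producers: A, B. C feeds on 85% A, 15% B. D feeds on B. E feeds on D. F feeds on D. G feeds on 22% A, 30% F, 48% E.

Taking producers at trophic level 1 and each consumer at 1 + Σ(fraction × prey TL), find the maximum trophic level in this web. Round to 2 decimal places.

C: 1 + (0.85×1 + 0.15×1) = 2
D: 1 + 1 = 2
E: 1 + 2 = 3
F: 1 + 2 = 3
G: 1 + (0.22×1 + 0.3×3 + 0.48×3) = 3.56

3.56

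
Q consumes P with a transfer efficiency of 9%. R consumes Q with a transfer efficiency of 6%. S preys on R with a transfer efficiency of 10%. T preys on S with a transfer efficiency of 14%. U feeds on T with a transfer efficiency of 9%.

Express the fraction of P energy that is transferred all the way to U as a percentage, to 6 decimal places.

0.000680%

Product of link efficiencies: 0.09 × 0.06 × 0.1 × 0.14 × 0.09 = 0.000006804
As a percentage: 0.000006804 × 100 = 0.000680%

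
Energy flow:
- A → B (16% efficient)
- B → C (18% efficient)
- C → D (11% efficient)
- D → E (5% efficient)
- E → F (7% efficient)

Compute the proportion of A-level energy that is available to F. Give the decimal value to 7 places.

Product of link efficiencies: 0.16 × 0.18 × 0.11 × 0.05 × 0.07 = 0.000011088

0.0000111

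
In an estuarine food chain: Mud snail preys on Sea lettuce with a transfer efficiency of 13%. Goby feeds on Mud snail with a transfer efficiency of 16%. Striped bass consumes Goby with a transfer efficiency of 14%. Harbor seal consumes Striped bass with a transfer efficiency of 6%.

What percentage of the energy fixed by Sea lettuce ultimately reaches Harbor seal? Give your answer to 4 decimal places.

0.0175%

Product of link efficiencies: 0.13 × 0.16 × 0.14 × 0.06 = 0.00017472
As a percentage: 0.00017472 × 100 = 0.0175%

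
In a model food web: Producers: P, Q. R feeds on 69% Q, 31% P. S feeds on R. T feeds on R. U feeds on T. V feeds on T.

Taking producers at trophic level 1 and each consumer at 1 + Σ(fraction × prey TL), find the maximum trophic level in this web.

4

R: 1 + (0.69×1 + 0.31×1) = 2
S: 1 + 2 = 3
T: 1 + 2 = 3
U: 1 + 3 = 4
V: 1 + 3 = 4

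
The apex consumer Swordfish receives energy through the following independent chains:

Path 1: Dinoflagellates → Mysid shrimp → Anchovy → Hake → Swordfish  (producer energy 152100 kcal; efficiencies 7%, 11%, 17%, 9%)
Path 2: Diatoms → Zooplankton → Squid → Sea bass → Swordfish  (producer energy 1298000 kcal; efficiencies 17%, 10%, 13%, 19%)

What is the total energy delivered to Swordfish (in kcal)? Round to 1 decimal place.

Path 1: 152100 × 0.07 × 0.11 × 0.17 × 0.09 = 17.918901 kcal
Path 2: 1298000 × 0.17 × 0.1 × 0.13 × 0.19 = 545.0302 kcal
Total at Swordfish: 17.918901 + 545.0302 = 562.949101 kcal

562.9 kcal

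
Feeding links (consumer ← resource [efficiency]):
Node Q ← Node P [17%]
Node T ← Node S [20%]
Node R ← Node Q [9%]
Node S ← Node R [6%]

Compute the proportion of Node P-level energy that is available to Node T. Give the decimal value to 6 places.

0.000184

Product of link efficiencies: 0.17 × 0.09 × 0.06 × 0.2 = 0.0001836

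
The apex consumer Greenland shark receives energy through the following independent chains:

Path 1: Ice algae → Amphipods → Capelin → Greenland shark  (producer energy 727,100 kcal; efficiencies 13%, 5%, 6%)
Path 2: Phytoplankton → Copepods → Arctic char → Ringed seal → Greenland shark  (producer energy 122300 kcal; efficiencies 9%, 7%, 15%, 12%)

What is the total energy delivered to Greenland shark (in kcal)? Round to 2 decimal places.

297.44 kcal

Path 1: 727100 × 0.13 × 0.05 × 0.06 = 283.569 kcal
Path 2: 122300 × 0.09 × 0.07 × 0.15 × 0.12 = 13.86882 kcal
Total at Greenland shark: 283.569 + 13.86882 = 297.43782 kcal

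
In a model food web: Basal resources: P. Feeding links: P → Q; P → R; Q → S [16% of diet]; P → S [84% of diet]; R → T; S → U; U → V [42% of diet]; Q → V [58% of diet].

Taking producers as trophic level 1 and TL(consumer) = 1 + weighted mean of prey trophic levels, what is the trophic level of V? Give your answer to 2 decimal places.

3.49

Q: 1 + 1 = 2
R: 1 + 1 = 2
S: 1 + (0.16×2 + 0.84×1) = 2.16
T: 1 + 2 = 3
U: 1 + 2.16 = 3.16
V: 1 + (0.42×3.16 + 0.58×2) = 3.4872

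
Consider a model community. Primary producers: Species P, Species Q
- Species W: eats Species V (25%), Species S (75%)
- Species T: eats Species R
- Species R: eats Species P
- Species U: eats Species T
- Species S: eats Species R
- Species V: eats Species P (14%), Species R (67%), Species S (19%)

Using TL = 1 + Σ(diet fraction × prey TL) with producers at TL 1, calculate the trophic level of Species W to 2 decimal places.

4.01

Species R: 1 + 1 = 2
Species S: 1 + 2 = 3
Species T: 1 + 2 = 3
Species U: 1 + 3 = 4
Species V: 1 + (0.14×1 + 0.67×2 + 0.19×3) = 3.05
Species W: 1 + (0.25×3.05 + 0.75×3) = 4.0125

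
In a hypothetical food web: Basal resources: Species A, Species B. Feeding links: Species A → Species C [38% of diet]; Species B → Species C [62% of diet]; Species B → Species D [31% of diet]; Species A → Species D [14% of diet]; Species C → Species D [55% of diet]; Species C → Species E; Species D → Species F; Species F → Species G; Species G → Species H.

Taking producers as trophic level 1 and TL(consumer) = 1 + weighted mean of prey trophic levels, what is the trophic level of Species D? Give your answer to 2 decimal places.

Species C: 1 + (0.38×1 + 0.62×1) = 2
Species D: 1 + (0.31×1 + 0.14×1 + 0.55×2) = 2.55
Species E: 1 + 2 = 3
Species F: 1 + 2.55 = 3.55
Species G: 1 + 3.55 = 4.55
Species H: 1 + 4.55 = 5.55

2.55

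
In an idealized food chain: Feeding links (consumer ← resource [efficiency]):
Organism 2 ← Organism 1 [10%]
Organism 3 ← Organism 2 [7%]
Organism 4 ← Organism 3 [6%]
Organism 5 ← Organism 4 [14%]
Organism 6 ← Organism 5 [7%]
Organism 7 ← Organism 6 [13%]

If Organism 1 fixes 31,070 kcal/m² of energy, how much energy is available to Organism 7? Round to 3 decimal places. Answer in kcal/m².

0.017 kcal/m²

Organism 2: 31070 × 0.1 = 3107 kcal/m²
Organism 3: 3107 × 0.07 = 217.49 kcal/m²
Organism 4: 217.49 × 0.06 = 13.0494 kcal/m²
Organism 5: 13.0494 × 0.14 = 1.826916 kcal/m²
Organism 6: 1.826916 × 0.07 = 0.12788412 kcal/m²
Organism 7: 0.12788412 × 0.13 = 0.0166249356 kcal/m²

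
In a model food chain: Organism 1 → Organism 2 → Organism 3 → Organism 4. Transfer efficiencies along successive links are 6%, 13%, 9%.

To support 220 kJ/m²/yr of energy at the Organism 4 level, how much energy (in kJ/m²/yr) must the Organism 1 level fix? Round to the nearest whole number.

313390 kJ/m²/yr

Cumulative transfer efficiency: 0.06 × 0.13 × 0.09 = 0.000702
Organism 1 energy = 220 / 0.000702 = 313390 kJ/m²/yr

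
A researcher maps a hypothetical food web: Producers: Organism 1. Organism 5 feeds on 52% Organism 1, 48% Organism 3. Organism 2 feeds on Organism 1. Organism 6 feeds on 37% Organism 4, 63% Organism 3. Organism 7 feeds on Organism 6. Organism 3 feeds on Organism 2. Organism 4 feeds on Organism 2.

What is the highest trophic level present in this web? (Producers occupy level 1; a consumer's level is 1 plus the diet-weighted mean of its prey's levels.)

Organism 2: 1 + 1 = 2
Organism 3: 1 + 2 = 3
Organism 4: 1 + 2 = 3
Organism 5: 1 + (0.52×1 + 0.48×3) = 2.96
Organism 6: 1 + (0.37×3 + 0.63×3) = 4
Organism 7: 1 + 4 = 5

5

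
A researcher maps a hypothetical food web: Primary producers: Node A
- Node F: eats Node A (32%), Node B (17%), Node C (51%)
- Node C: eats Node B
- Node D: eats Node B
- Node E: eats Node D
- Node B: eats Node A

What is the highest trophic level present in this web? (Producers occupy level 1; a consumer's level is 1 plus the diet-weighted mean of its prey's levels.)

4

Node B: 1 + 1 = 2
Node C: 1 + 2 = 3
Node D: 1 + 2 = 3
Node E: 1 + 3 = 4
Node F: 1 + (0.32×1 + 0.17×2 + 0.51×3) = 3.19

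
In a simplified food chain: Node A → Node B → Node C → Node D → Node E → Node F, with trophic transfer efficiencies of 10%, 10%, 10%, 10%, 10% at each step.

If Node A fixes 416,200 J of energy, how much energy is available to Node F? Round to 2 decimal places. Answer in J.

Node B: 416200 × 0.1 = 41620 J
Node C: 41620 × 0.1 = 4162 J
Node D: 4162 × 0.1 = 416.2 J
Node E: 416.2 × 0.1 = 41.62 J
Node F: 41.62 × 0.1 = 4.162 J

4.16 J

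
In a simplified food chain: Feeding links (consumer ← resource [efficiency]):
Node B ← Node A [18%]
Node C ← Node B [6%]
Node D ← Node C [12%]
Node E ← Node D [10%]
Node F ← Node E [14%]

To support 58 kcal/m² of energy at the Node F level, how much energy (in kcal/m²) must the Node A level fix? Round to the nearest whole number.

Cumulative transfer efficiency: 0.18 × 0.06 × 0.12 × 0.1 × 0.14 = 0.000018144
Node A energy = 58 / 0.000018144 = 3196649 kcal/m²

3196649 kcal/m²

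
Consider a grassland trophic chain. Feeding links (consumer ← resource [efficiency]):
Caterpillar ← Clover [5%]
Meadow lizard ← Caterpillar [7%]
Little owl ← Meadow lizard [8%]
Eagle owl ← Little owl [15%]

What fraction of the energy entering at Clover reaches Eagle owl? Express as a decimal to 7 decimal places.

0.0000420

Product of link efficiencies: 0.05 × 0.07 × 0.08 × 0.15 = 0.000042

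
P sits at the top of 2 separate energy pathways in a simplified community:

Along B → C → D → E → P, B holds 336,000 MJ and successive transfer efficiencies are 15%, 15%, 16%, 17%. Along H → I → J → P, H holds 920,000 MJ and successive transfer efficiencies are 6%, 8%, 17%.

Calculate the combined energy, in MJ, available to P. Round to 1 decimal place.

956.4 MJ

Via B: 336000 × 0.15 × 0.15 × 0.16 × 0.17 = 205.632 MJ
Via H: 920000 × 0.06 × 0.08 × 0.17 = 750.72 MJ
Total at P: 205.632 + 750.72 = 956.352 MJ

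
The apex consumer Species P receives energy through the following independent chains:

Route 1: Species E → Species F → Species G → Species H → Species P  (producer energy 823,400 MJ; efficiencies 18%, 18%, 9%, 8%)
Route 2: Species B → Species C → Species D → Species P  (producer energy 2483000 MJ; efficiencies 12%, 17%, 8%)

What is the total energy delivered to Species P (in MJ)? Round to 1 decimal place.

Route 1: 823400 × 0.18 × 0.18 × 0.09 × 0.08 = 192.082752 MJ
Route 2: 2483000 × 0.12 × 0.17 × 0.08 = 4052.256 MJ
Total at Species P: 192.082752 + 4052.256 = 4244.338752 MJ

4244.3 MJ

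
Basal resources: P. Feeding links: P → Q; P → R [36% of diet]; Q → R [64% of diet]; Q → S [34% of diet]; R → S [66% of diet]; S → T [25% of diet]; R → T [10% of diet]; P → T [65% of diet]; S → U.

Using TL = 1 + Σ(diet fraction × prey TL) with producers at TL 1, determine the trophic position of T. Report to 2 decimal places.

Q: 1 + 1 = 2
R: 1 + (0.36×1 + 0.64×2) = 2.64
S: 1 + (0.34×2 + 0.66×2.64) = 3.4224
T: 1 + (0.25×3.4224 + 0.1×2.64 + 0.65×1) = 2.7696
U: 1 + 3.4224 = 4.4224

2.77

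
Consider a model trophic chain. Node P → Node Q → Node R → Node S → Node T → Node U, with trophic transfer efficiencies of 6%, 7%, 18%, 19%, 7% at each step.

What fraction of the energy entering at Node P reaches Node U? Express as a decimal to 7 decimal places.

0.0000101

Product of link efficiencies: 0.06 × 0.07 × 0.18 × 0.19 × 0.07 = 0.0000100548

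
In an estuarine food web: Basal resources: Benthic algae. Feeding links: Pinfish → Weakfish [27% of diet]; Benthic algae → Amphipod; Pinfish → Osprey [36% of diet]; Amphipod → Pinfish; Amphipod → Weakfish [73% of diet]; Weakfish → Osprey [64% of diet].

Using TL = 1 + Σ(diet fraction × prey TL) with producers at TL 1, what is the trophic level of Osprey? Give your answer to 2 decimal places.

Amphipod: 1 + 1 = 2
Pinfish: 1 + 2 = 3
Weakfish: 1 + (0.27×3 + 0.73×2) = 3.27
Osprey: 1 + (0.64×3.27 + 0.36×3) = 4.1728

4.17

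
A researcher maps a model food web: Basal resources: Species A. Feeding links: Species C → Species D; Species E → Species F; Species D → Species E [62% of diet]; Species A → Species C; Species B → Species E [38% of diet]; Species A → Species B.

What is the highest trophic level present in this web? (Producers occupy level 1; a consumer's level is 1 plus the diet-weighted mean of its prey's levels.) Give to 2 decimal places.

Species B: 1 + 1 = 2
Species C: 1 + 1 = 2
Species D: 1 + 2 = 3
Species E: 1 + (0.38×2 + 0.62×3) = 3.62
Species F: 1 + 3.62 = 4.62

4.62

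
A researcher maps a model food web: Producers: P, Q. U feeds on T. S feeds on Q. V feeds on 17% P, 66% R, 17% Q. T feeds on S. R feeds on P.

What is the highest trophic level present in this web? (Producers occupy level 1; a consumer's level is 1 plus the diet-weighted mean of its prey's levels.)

4

R: 1 + 1 = 2
S: 1 + 1 = 2
T: 1 + 2 = 3
U: 1 + 3 = 4
V: 1 + (0.17×1 + 0.66×2 + 0.17×1) = 2.66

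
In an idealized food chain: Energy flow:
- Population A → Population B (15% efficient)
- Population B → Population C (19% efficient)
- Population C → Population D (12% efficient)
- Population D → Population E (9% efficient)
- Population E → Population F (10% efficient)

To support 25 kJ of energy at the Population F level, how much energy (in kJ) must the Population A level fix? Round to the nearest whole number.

Cumulative transfer efficiency: 0.15 × 0.19 × 0.12 × 0.09 × 0.1 = 0.00003078
Population A energy = 25 / 0.00003078 = 812216 kJ

812216 kJ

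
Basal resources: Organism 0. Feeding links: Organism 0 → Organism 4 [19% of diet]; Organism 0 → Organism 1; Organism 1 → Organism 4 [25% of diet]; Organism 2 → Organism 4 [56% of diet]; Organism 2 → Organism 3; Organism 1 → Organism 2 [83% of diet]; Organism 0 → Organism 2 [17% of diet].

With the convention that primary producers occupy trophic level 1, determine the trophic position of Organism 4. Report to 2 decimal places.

3.27

Organism 1: 1 + 1 = 2
Organism 2: 1 + (0.17×1 + 0.83×2) = 2.83
Organism 3: 1 + 2.83 = 3.83
Organism 4: 1 + (0.25×2 + 0.56×2.83 + 0.19×1) = 3.2748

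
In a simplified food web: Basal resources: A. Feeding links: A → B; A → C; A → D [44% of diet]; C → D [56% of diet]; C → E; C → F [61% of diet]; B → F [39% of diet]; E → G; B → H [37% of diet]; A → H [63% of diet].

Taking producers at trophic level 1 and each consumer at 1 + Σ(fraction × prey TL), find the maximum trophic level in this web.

4

B: 1 + 1 = 2
C: 1 + 1 = 2
D: 1 + (0.44×1 + 0.56×2) = 2.56
E: 1 + 2 = 3
F: 1 + (0.61×2 + 0.39×2) = 3
G: 1 + 3 = 4
H: 1 + (0.37×2 + 0.63×1) = 2.37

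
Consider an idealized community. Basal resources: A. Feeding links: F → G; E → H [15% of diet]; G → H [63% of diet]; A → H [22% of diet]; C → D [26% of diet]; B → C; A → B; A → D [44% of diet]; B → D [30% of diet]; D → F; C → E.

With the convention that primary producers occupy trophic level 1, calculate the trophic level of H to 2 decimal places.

B: 1 + 1 = 2
C: 1 + 2 = 3
D: 1 + (0.3×2 + 0.26×3 + 0.44×1) = 2.82
E: 1 + 3 = 4
F: 1 + 2.82 = 3.82
G: 1 + 3.82 = 4.82
H: 1 + (0.22×1 + 0.63×4.82 + 0.15×4) = 4.8566

4.86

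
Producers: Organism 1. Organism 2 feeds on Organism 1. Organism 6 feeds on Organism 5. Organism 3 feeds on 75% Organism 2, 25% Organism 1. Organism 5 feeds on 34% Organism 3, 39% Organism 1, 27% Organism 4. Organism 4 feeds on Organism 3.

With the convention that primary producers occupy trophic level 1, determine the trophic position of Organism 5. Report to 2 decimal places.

3.34

Organism 2: 1 + 1 = 2
Organism 3: 1 + (0.75×2 + 0.25×1) = 2.75
Organism 4: 1 + 2.75 = 3.75
Organism 5: 1 + (0.34×2.75 + 0.39×1 + 0.27×3.75) = 3.3375
Organism 6: 1 + 3.3375 = 4.3375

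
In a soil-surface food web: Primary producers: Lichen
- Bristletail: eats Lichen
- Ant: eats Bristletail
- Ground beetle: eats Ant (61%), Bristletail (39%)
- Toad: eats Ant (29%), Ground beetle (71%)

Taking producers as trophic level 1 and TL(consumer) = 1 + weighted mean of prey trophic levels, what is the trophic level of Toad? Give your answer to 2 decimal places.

Bristletail: 1 + 1 = 2
Ant: 1 + 2 = 3
Ground beetle: 1 + (0.61×3 + 0.39×2) = 3.61
Toad: 1 + (0.29×3 + 0.71×3.61) = 4.4331

4.43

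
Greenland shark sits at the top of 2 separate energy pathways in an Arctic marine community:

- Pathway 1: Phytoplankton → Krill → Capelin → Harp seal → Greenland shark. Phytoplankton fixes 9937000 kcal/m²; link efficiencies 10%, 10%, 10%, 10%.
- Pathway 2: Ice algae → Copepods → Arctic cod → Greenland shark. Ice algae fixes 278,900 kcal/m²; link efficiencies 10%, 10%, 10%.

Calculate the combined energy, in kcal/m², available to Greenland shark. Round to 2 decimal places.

1272.60 kcal/m²

Pathway 1: 9937000 × 0.1 × 0.1 × 0.1 × 0.1 = 993.7 kcal/m²
Pathway 2: 278900 × 0.1 × 0.1 × 0.1 = 278.9 kcal/m²
Total at Greenland shark: 993.7 + 278.9 = 1272.6 kcal/m²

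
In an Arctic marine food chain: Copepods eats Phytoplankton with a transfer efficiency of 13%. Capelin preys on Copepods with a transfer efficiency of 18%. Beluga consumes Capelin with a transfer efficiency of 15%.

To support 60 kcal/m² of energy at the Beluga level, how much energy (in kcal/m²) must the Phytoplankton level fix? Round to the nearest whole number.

Cumulative transfer efficiency: 0.13 × 0.18 × 0.15 = 0.00351
Phytoplankton energy = 60 / 0.00351 = 17094 kcal/m²

17094 kcal/m²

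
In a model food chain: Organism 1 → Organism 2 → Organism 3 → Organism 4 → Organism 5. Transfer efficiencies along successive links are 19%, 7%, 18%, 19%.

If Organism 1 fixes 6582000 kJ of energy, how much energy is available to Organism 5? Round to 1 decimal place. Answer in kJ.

2993.9 kJ

Organism 2: 6582000 × 0.19 = 1250580 kJ
Organism 3: 1250580 × 0.07 = 87540.6 kJ
Organism 4: 87540.6 × 0.18 = 15757.308 kJ
Organism 5: 15757.308 × 0.19 = 2993.88852 kJ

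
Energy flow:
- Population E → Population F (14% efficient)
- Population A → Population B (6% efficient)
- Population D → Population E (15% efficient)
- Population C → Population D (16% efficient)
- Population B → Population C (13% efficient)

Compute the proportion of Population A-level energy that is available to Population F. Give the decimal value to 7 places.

Product of link efficiencies: 0.06 × 0.13 × 0.16 × 0.15 × 0.14 = 0.000026208

0.0000262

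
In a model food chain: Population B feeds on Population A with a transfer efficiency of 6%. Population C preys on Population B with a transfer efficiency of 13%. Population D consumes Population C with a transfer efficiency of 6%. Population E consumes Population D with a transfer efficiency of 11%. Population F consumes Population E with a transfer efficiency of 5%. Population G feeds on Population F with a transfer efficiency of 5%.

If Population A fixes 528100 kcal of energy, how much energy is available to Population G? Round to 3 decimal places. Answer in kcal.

Population B: 528100 × 0.06 = 31686 kcal
Population C: 31686 × 0.13 = 4119.18 kcal
Population D: 4119.18 × 0.06 = 247.1508 kcal
Population E: 247.1508 × 0.11 = 27.186588 kcal
Population F: 27.186588 × 0.05 = 1.3593294 kcal
Population G: 1.3593294 × 0.05 = 0.06796647 kcal

0.068 kcal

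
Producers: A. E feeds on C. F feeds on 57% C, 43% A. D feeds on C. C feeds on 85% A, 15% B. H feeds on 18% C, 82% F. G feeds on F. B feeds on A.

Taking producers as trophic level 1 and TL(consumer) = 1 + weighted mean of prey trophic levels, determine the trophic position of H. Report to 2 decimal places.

3.56

B: 1 + 1 = 2
C: 1 + (0.85×1 + 0.15×2) = 2.15
D: 1 + 2.15 = 3.15
E: 1 + 2.15 = 3.15
F: 1 + (0.57×2.15 + 0.43×1) = 2.6555
G: 1 + 2.6555 = 3.6555
H: 1 + (0.18×2.15 + 0.82×2.6555) = 3.56451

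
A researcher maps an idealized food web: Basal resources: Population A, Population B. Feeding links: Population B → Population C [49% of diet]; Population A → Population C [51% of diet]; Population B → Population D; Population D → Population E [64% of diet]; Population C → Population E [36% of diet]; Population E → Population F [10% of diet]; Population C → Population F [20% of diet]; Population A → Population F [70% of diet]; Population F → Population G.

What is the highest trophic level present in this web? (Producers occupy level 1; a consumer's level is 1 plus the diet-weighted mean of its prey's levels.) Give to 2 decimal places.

3.40

Population C: 1 + (0.49×1 + 0.51×1) = 2
Population D: 1 + 1 = 2
Population E: 1 + (0.64×2 + 0.36×2) = 3
Population F: 1 + (0.1×3 + 0.2×2 + 0.7×1) = 2.4
Population G: 1 + 2.4 = 3.4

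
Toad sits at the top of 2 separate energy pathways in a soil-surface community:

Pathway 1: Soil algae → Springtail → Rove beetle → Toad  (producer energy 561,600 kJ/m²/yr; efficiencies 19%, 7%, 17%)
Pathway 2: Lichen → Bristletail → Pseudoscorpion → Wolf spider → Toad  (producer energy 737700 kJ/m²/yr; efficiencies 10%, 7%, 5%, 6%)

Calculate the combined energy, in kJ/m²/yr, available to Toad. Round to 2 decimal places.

1285.27 kJ/m²/yr

Pathway 1: 561600 × 0.19 × 0.07 × 0.17 = 1269.7776 kJ/m²/yr
Pathway 2: 737700 × 0.1 × 0.07 × 0.05 × 0.06 = 15.4917 kJ/m²/yr
Total at Toad: 1269.7776 + 15.4917 = 1285.2693 kJ/m²/yr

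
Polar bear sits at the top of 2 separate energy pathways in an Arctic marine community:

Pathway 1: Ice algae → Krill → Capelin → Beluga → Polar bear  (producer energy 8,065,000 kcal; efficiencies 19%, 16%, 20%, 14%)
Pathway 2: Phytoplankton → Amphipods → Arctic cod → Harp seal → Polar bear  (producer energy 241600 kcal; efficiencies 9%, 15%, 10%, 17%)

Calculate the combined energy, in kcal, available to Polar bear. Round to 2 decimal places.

Pathway 1: 8065000 × 0.19 × 0.16 × 0.2 × 0.14 = 6864.928 kcal
Pathway 2: 241600 × 0.09 × 0.15 × 0.1 × 0.17 = 55.4472 kcal
Total at Polar bear: 6864.928 + 55.4472 = 6920.3752 kcal

6920.38 kcal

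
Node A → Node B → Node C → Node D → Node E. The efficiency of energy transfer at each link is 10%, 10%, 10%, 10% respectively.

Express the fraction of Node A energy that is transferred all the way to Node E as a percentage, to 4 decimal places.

0.0100%

Product of link efficiencies: 0.1 × 0.1 × 0.1 × 0.1 = 0.0001
As a percentage: 0.0001 × 100 = 0.0100%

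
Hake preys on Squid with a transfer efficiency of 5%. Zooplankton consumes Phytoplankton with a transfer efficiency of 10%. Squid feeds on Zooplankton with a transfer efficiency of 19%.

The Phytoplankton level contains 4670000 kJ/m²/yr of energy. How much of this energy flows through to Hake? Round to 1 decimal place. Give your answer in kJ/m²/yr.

Zooplankton: 4670000 × 0.1 = 467000 kJ/m²/yr
Squid: 467000 × 0.19 = 88730 kJ/m²/yr
Hake: 88730 × 0.05 = 4436.5 kJ/m²/yr

4436.5 kJ/m²/yr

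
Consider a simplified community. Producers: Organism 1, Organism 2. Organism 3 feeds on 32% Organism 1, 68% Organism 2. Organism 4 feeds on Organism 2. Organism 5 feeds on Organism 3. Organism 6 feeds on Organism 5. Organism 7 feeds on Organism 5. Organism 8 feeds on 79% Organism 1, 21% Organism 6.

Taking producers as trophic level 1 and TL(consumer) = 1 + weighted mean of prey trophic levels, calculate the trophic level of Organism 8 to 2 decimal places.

Organism 3: 1 + (0.32×1 + 0.68×1) = 2
Organism 4: 1 + 1 = 2
Organism 5: 1 + 2 = 3
Organism 6: 1 + 3 = 4
Organism 7: 1 + 3 = 4
Organism 8: 1 + (0.79×1 + 0.21×4) = 2.63

2.63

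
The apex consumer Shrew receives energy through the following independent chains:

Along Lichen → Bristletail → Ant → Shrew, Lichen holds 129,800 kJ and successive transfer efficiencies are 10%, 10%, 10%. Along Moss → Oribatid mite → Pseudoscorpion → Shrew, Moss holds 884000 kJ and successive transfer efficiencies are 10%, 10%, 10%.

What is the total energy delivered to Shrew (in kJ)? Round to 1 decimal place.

Via Lichen: 129800 × 0.1 × 0.1 × 0.1 = 129.8 kJ
Via Moss: 884000 × 0.1 × 0.1 × 0.1 = 884 kJ
Total at Shrew: 129.8 + 884 = 1013.8 kJ

1013.8 kJ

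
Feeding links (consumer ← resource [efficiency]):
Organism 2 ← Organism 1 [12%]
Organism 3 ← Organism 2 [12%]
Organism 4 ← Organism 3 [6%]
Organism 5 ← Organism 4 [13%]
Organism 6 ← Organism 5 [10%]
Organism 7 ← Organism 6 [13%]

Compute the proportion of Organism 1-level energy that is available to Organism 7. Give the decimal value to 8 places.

0.00000146

Product of link efficiencies: 0.12 × 0.12 × 0.06 × 0.13 × 0.1 × 0.13 = 0.00000146016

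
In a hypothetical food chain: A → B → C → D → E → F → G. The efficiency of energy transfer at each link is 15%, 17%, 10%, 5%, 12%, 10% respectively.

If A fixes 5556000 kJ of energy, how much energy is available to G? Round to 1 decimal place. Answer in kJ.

B: 5556000 × 0.15 = 833400 kJ
C: 833400 × 0.17 = 141678 kJ
D: 141678 × 0.1 = 14167.8 kJ
E: 14167.8 × 0.05 = 708.39 kJ
F: 708.39 × 0.12 = 85.0068 kJ
G: 85.0068 × 0.1 = 8.50068 kJ

8.5 kJ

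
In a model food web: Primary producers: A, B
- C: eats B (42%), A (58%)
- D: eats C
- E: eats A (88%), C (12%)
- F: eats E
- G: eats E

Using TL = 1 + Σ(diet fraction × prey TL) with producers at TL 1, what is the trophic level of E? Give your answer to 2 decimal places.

C: 1 + (0.42×1 + 0.58×1) = 2
D: 1 + 2 = 3
E: 1 + (0.88×1 + 0.12×2) = 2.12
F: 1 + 2.12 = 3.12
G: 1 + 2.12 = 3.12

2.12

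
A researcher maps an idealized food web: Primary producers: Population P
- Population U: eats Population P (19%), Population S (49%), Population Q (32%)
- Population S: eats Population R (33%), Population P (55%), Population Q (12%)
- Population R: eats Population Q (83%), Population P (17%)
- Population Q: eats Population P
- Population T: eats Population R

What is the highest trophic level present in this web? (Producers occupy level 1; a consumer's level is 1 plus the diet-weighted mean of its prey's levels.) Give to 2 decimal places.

3.83

Population Q: 1 + 1 = 2
Population R: 1 + (0.83×2 + 0.17×1) = 2.83
Population S: 1 + (0.33×2.83 + 0.55×1 + 0.12×2) = 2.7239
Population T: 1 + 2.83 = 3.83
Population U: 1 + (0.19×1 + 0.49×2.7239 + 0.32×2) = 3.164711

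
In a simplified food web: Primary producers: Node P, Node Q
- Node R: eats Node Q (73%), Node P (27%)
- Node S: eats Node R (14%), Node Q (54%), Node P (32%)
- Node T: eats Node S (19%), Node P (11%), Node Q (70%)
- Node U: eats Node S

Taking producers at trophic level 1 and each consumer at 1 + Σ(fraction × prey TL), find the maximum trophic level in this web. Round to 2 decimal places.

Node R: 1 + (0.73×1 + 0.27×1) = 2
Node S: 1 + (0.14×2 + 0.54×1 + 0.32×1) = 2.14
Node T: 1 + (0.19×2.14 + 0.11×1 + 0.7×1) = 2.2166
Node U: 1 + 2.14 = 3.14

3.14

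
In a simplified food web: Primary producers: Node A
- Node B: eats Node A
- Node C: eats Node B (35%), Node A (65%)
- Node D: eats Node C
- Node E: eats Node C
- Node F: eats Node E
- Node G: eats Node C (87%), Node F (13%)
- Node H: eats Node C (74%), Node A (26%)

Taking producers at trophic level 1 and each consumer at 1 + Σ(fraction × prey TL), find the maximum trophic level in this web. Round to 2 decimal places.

Node B: 1 + 1 = 2
Node C: 1 + (0.35×2 + 0.65×1) = 2.35
Node D: 1 + 2.35 = 3.35
Node E: 1 + 2.35 = 3.35
Node F: 1 + 3.35 = 4.35
Node G: 1 + (0.87×2.35 + 0.13×4.35) = 3.61
Node H: 1 + (0.74×2.35 + 0.26×1) = 2.999

4.35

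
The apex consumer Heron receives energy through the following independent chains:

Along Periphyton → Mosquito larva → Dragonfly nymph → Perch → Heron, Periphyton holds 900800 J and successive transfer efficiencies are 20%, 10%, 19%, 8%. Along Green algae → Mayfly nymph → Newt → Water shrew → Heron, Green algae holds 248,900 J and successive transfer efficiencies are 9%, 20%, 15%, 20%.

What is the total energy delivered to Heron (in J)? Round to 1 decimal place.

Via Periphyton: 900800 × 0.2 × 0.1 × 0.19 × 0.08 = 273.8432 J
Via Green algae: 248900 × 0.09 × 0.2 × 0.15 × 0.2 = 134.406 J
Total at Heron: 273.8432 + 134.406 = 408.2492 J

408.2 J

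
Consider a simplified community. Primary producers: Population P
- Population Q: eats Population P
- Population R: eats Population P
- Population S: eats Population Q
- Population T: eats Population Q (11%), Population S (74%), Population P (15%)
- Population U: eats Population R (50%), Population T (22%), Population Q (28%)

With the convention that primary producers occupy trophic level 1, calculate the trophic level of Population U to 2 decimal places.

3.35

Population Q: 1 + 1 = 2
Population R: 1 + 1 = 2
Population S: 1 + 2 = 3
Population T: 1 + (0.11×2 + 0.74×3 + 0.15×1) = 3.59
Population U: 1 + (0.5×2 + 0.22×3.59 + 0.28×2) = 3.3498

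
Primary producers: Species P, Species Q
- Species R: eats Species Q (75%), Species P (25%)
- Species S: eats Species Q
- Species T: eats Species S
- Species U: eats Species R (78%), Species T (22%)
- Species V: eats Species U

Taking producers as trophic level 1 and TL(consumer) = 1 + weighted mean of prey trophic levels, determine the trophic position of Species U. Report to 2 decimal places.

Species R: 1 + (0.75×1 + 0.25×1) = 2
Species S: 1 + 1 = 2
Species T: 1 + 2 = 3
Species U: 1 + (0.78×2 + 0.22×3) = 3.22
Species V: 1 + 3.22 = 4.22

3.22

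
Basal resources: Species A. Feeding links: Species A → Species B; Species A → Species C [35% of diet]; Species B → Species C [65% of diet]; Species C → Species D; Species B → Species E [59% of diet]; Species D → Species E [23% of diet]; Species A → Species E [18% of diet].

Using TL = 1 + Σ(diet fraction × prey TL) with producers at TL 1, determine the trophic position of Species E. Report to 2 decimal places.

3.20

Species B: 1 + 1 = 2
Species C: 1 + (0.35×1 + 0.65×2) = 2.65
Species D: 1 + 2.65 = 3.65
Species E: 1 + (0.59×2 + 0.23×3.65 + 0.18×1) = 3.1995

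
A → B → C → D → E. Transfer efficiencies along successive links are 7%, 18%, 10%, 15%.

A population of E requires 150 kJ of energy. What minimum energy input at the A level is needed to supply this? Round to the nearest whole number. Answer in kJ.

Cumulative transfer efficiency: 0.07 × 0.18 × 0.1 × 0.15 = 0.000189
A energy = 150 / 0.000189 = 793651 kJ

793651 kJ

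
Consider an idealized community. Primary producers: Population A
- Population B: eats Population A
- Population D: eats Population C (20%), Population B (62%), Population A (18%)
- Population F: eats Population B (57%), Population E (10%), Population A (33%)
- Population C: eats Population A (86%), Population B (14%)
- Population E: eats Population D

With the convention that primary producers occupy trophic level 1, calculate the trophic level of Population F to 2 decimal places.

2.85

Population B: 1 + 1 = 2
Population C: 1 + (0.86×1 + 0.14×2) = 2.14
Population D: 1 + (0.2×2.14 + 0.62×2 + 0.18×1) = 2.848
Population E: 1 + 2.848 = 3.848
Population F: 1 + (0.57×2 + 0.1×3.848 + 0.33×1) = 2.8548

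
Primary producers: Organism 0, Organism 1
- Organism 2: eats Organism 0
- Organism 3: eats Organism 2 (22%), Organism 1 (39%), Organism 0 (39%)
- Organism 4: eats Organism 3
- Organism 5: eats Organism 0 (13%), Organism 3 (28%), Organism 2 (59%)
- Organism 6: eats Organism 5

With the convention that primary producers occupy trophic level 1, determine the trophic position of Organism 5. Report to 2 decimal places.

2.93

Organism 2: 1 + 1 = 2
Organism 3: 1 + (0.22×2 + 0.39×1 + 0.39×1) = 2.22
Organism 4: 1 + 2.22 = 3.22
Organism 5: 1 + (0.13×1 + 0.28×2.22 + 0.59×2) = 2.9316
Organism 6: 1 + 2.9316 = 3.9316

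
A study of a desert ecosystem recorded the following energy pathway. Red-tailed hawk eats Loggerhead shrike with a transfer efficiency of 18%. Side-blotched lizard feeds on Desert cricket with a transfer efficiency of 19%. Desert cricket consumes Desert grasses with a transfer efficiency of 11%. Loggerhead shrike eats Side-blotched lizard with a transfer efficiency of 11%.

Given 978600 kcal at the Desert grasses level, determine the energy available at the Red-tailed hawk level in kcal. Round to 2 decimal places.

404.96 kcal

Desert cricket: 978600 × 0.11 = 107646 kcal
Side-blotched lizard: 107646 × 0.19 = 20452.74 kcal
Loggerhead shrike: 20452.74 × 0.11 = 2249.8014 kcal
Red-tailed hawk: 2249.8014 × 0.18 = 404.964252 kcal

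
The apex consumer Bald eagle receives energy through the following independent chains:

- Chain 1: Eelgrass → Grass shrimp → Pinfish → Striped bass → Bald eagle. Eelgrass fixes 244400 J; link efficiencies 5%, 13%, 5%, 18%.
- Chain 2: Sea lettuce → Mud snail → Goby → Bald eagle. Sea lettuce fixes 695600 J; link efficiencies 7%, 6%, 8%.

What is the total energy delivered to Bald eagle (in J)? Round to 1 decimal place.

Chain 1: 244400 × 0.05 × 0.13 × 0.05 × 0.18 = 14.2974 J
Chain 2: 695600 × 0.07 × 0.06 × 0.08 = 233.7216 J
Total at Bald eagle: 14.2974 + 233.7216 = 248.019 J

248.0 J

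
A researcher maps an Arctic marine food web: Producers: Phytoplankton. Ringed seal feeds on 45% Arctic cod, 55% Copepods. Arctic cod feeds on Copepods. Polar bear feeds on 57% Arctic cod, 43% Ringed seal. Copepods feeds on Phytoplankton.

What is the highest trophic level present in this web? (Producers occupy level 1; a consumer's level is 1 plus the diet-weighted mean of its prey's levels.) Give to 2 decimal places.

Copepods: 1 + 1 = 2
Arctic cod: 1 + 2 = 3
Ringed seal: 1 + (0.45×3 + 0.55×2) = 3.45
Polar bear: 1 + (0.57×3 + 0.43×3.45) = 4.1935

4.19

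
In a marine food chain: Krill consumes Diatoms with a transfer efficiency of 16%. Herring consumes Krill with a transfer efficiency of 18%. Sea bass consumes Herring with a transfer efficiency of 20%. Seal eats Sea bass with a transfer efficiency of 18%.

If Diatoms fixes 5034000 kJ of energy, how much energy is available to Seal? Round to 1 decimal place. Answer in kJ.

5219.3 kJ

Krill: 5034000 × 0.16 = 805440 kJ
Herring: 805440 × 0.18 = 144979.2 kJ
Sea bass: 144979.2 × 0.2 = 28995.84 kJ
Seal: 28995.84 × 0.18 = 5219.2512 kJ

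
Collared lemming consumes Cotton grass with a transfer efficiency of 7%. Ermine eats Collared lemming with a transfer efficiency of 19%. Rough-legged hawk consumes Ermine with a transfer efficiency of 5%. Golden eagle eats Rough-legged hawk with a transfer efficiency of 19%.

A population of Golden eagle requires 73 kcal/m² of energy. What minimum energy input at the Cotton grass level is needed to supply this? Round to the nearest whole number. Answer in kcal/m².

577760 kcal/m²

Cumulative transfer efficiency: 0.07 × 0.19 × 0.05 × 0.19 = 0.00012635
Cotton grass energy = 73 / 0.00012635 = 577760 kcal/m²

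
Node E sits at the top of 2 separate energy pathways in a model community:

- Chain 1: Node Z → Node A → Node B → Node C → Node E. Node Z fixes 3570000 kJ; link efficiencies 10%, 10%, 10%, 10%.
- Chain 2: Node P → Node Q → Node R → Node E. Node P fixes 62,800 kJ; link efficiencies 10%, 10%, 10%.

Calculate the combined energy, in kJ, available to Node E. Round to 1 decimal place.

Chain 1: 3570000 × 0.1 × 0.1 × 0.1 × 0.1 = 357 kJ
Chain 2: 62800 × 0.1 × 0.1 × 0.1 = 62.8 kJ
Total at Node E: 357 + 62.8 = 419.8 kJ

419.8 kJ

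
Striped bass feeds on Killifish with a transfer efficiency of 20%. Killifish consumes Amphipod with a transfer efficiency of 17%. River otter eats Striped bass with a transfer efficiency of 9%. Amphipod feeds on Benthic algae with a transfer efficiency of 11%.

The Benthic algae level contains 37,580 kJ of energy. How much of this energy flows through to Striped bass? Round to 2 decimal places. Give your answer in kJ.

140.55 kJ

Amphipod: 37580 × 0.11 = 4133.8 kJ
Killifish: 4133.8 × 0.17 = 702.746 kJ
Striped bass: 702.746 × 0.2 = 140.5492 kJ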